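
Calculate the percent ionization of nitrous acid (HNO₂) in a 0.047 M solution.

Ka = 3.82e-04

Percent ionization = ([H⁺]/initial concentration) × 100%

Using Ka equilibrium: x² + Ka×x - Ka×C = 0. Solving: [H⁺] = 4.0505e-03. Percent = (4.0505e-03/0.047) × 100

Percent ionization = 8.62%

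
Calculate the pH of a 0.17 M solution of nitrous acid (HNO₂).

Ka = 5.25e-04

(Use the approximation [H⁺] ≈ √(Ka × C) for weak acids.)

[H⁺] = √(Ka × C) = √(5.25e-04 × 0.17) = 9.4472e-03. pH = -log(9.4472e-03)

pH = 2.02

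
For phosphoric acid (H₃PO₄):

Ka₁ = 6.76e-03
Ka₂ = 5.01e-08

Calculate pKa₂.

pKa₂ = -log(Ka₂) = -log(5.01e-08) = 7.30.

pK_{a2} = 7.30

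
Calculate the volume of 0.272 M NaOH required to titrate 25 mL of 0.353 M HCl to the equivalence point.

At equivalence: moles acid = moles base. moles HCl = 0.353 × 25/1000 = 0.008825 mol. V_base = moles / 0.272 × 1000 = 32.4 mL.

V_{base} = 32.4 mL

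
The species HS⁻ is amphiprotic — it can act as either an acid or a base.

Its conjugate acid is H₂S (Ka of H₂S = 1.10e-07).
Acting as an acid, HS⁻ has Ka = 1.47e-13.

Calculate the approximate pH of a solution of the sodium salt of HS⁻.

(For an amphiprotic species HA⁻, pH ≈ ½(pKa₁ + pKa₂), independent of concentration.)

pKa₁ = -log(1.10e-07) = 6.96; pKa₂ = -log(1.47e-13) = 12.83. For an amphiprotic species, pH ≈ ½(pKa₁ + pKa₂) = ½(6.96 + 12.83) = 9.90.

pH = 9.90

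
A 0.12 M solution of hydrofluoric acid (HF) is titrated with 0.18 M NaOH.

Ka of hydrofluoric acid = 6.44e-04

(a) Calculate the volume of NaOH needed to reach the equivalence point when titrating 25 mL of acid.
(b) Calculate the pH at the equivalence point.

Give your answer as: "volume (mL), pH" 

moles acid = 0.12 × 25/1000 = 0.003 mol; V_base = moles/0.18 × 1000 = 16.7 mL. At equivalence only the conjugate base is present: [A⁻] = 0.003/0.042 = 7.2000e-02 M. Kb = Kw/Ka = 1.55e-11; [OH⁻] = √(Kb × [A⁻]) = 1.0574e-06; pOH = 5.98; pH = 14 - pOH = 8.02.

V = 16.7 mL, pH = 8.02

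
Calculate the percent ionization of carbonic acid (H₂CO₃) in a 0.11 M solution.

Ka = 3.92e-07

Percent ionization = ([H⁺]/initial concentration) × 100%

Using Ka equilibrium: x² + Ka×x - Ka×C = 0. Solving: [H⁺] = 2.0746e-04. Percent = (2.0746e-04/0.11) × 100

Percent ionization = 0.189%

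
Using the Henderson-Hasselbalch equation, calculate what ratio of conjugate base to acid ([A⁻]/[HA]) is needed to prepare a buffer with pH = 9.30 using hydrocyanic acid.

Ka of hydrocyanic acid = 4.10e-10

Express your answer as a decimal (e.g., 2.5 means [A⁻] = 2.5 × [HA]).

pKa = -log(4.10e-10) = 9.3872. pH = pKa + log([A⁻]/[HA]), so log([A⁻]/[HA]) = pH − pKa = 9.30 − 9.3872 = -0.0872. [A⁻]/[HA] = 10^(-0.0872) = 0.818

[A⁻]/[HA] = 0.818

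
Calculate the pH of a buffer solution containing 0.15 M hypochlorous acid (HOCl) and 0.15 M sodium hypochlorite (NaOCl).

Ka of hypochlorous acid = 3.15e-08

pKa = -log(3.15e-08) = 7.50. pH = pKa + log([A⁻]/[HA]) = 7.50 + log(0.15/0.15)

pH = 7.50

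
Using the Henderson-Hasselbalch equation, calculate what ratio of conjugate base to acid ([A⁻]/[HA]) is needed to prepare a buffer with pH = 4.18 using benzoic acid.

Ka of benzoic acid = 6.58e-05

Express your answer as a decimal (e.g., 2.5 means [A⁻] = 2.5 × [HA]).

pKa = -log(6.58e-05) = 4.1818. pH = pKa + log([A⁻]/[HA]), so log([A⁻]/[HA]) = pH − pKa = 4.18 − 4.1818 = -0.0018. [A⁻]/[HA] = 10^(-0.0018) = 0.996

[A⁻]/[HA] = 0.996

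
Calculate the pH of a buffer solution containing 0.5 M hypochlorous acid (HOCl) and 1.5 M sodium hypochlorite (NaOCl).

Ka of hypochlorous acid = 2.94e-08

pKa = -log(2.94e-08) = 7.53. pH = pKa + log([A⁻]/[HA]) = 7.53 + log(1.5/0.5)

pH = 8.01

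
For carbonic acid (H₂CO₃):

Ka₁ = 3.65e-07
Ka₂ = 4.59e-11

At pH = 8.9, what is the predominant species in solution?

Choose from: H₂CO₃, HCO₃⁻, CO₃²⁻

pKa₁ = 6.44, pKa₂ = 10.34. For a polyprotic acid the predominant species crosses at each pKa: below pKa_n the protonated form dominates, above it the deprotonated form does. At pH = 8.9, the predominant species is HCO₃⁻.

HCO₃⁻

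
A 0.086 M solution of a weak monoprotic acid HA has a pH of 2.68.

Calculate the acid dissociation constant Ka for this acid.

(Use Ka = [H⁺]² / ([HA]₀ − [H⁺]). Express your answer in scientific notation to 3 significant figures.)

[H⁺] = 10^(−pH) = 10^(−2.68) = 2.089e-03 M. For HA ⇌ H⁺ + A⁻, Ka = [H⁺][A⁻]/[HA] = [H⁺]² / ([HA]₀ − [H⁺]) = (2.089e-03)² / (0.086 − 2.089e-03) = 5.20e-05.

K_a = 5.20e-05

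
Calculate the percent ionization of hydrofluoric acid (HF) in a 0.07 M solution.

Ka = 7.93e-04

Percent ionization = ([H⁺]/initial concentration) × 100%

Using Ka equilibrium: x² + Ka×x - Ka×C = 0. Solving: [H⁺] = 7.0645e-03. Percent = (7.0645e-03/0.07) × 100

Percent ionization = 10.1%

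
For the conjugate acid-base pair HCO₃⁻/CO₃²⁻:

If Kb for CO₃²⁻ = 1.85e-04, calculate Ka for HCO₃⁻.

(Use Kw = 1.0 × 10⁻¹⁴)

For a conjugate pair Ka × Kb = Kw, so Ka = Kw/Kb = 1.0 × 10⁻¹⁴ / 1.85e-04 = 5.41e-11.

K_a = 5.41e-11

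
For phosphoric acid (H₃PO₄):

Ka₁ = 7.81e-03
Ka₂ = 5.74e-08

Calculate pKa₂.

pKa₂ = -log(Ka₂) = -log(5.74e-08) = 7.24.

pK_{a2} = 7.24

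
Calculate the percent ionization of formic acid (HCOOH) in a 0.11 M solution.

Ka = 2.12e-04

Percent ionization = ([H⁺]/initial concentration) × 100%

Using Ka equilibrium: x² + Ka×x - Ka×C = 0. Solving: [H⁺] = 4.7242e-03. Percent = (4.7242e-03/0.11) × 100

Percent ionization = 4.29%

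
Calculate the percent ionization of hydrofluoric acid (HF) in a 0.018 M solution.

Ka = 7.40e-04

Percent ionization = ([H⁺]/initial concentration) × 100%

Using Ka equilibrium: x² + Ka×x - Ka×C = 0. Solving: [H⁺] = 3.2984e-03. Percent = (3.2984e-03/0.018) × 100

Percent ionization = 18.3%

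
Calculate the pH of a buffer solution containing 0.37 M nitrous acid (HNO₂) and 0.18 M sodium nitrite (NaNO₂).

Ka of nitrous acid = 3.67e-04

pKa = -log(3.67e-04) = 3.44. pH = pKa + log([A⁻]/[HA]) = 3.44 + log(0.18/0.37)

pH = 3.12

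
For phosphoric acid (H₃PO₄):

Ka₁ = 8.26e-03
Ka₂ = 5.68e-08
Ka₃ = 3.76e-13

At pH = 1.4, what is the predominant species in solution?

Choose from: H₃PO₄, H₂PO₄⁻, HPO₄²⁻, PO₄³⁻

pKa₁ = 2.08, pKa₂ = 7.25, pKa₃ = 12.42. For a polyprotic acid the predominant species crosses at each pKa: below pKa_n the protonated form dominates, above it the deprotonated form does. At pH = 1.4, the predominant species is H₃PO₄.

H₃PO₄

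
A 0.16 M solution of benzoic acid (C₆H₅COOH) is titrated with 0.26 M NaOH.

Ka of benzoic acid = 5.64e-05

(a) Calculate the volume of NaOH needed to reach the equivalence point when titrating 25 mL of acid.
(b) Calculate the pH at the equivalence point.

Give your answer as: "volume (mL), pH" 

moles acid = 0.16 × 25/1000 = 0.004 mol; V_base = moles/0.26 × 1000 = 15.4 mL. At equivalence only the conjugate base is present: [A⁻] = 0.004/0.040 = 9.9048e-02 M. Kb = Kw/Ka = 1.77e-10; [OH⁻] = √(Kb × [A⁻]) = 4.1907e-06; pOH = 5.38; pH = 14 - pOH = 8.62.

V = 15.4 mL, pH = 8.62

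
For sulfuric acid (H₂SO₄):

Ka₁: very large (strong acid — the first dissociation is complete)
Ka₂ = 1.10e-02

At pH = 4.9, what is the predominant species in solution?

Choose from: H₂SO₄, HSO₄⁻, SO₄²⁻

The first dissociation is complete, so H₂SO₄ itself is never the predominant species in water; pKa₂ = -log(1.10e-02) = 1.96. For a polyprotic acid the predominant species crosses at each pKa: below pKa_n the protonated form dominates, above it the deprotonated form does. At pH = 4.9, the predominant species is SO₄²⁻.

SO₄²⁻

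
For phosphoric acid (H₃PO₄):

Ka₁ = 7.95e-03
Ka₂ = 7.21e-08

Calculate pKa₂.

pKa₂ = -log(Ka₂) = -log(7.21e-08) = 7.14.

pK_{a2} = 7.14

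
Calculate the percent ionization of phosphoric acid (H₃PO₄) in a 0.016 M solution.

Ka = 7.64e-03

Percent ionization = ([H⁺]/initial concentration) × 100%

Using Ka equilibrium: x² + Ka×x - Ka×C = 0. Solving: [H⁺] = 7.8775e-03. Percent = (7.8775e-03/0.016) × 100

Percent ionization = 49.2%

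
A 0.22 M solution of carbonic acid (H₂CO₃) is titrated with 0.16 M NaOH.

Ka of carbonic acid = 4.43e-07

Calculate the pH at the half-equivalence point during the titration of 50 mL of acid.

At half-equivalence [HA] = [A⁻], so Henderson-Hasselbalch gives pH = pKa = -log(4.43e-07) = 6.35.

pH = pKa = 6.35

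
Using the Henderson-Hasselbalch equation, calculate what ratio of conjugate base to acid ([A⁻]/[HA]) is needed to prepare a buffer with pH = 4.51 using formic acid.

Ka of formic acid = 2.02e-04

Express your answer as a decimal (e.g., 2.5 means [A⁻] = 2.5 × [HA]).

pKa = -log(2.02e-04) = 3.6946. pH = pKa + log([A⁻]/[HA]), so log([A⁻]/[HA]) = pH − pKa = 4.51 − 3.6946 = 0.8154. [A⁻]/[HA] = 10^(0.8154) = 6.54

[A⁻]/[HA] = 6.54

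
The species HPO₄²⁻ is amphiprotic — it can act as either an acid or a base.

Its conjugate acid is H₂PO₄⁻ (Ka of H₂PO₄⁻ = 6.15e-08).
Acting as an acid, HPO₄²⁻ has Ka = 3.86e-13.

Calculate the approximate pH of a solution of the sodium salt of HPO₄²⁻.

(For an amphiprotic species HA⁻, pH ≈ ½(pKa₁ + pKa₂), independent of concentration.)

pKa₁ = -log(6.15e-08) = 7.21; pKa₂ = -log(3.86e-13) = 12.41. For an amphiprotic species, pH ≈ ½(pKa₁ + pKa₂) = ½(7.21 + 12.41) = 9.81.

pH = 9.81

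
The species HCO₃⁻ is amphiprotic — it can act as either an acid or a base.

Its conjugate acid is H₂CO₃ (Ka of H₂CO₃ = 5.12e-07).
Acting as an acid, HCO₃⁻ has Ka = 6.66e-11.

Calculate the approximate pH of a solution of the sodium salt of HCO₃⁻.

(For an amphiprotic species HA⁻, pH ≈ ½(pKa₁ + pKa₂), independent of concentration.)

pKa₁ = -log(5.12e-07) = 6.29; pKa₂ = -log(6.66e-11) = 10.18. For an amphiprotic species, pH ≈ ½(pKa₁ + pKa₂) = ½(6.29 + 10.18) = 8.23.

pH = 8.23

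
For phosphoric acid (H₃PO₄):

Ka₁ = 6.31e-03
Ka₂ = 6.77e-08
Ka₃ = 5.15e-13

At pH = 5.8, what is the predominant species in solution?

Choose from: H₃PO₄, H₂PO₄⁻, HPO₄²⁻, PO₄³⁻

pKa₁ = 2.20, pKa₂ = 7.17, pKa₃ = 12.29. For a polyprotic acid the predominant species crosses at each pKa: below pKa_n the protonated form dominates, above it the deprotonated form does. At pH = 5.8, the predominant species is H₂PO₄⁻.

H₂PO₄⁻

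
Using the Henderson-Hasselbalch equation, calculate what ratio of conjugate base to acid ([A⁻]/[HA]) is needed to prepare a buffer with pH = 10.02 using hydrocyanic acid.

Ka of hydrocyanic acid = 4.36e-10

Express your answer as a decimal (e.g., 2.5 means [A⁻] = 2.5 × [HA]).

pKa = -log(4.36e-10) = 9.3605. pH = pKa + log([A⁻]/[HA]), so log([A⁻]/[HA]) = pH − pKa = 10.02 − 9.3605 = 0.6595. [A⁻]/[HA] = 10^(0.6595) = 4.57

[A⁻]/[HA] = 4.57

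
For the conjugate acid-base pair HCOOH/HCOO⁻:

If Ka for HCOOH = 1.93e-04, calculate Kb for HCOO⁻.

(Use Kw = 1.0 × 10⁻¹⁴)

For a conjugate pair Ka × Kb = Kw, so Kb = Kw/Ka = 1.0 × 10⁻¹⁴ / 1.93e-04 = 5.18e-11.

K_b = 5.18e-11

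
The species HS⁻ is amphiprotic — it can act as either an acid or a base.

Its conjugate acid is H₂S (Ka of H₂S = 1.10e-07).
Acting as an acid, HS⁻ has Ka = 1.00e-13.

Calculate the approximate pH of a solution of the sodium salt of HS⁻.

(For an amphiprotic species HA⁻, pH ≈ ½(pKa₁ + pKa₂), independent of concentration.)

pKa₁ = -log(1.10e-07) = 6.96; pKa₂ = -log(1.00e-13) = 13.00. For an amphiprotic species, pH ≈ ½(pKa₁ + pKa₂) = ½(6.96 + 13.00) = 9.98.

pH = 9.98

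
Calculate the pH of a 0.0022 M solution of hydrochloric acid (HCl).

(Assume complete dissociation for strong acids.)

[H⁺] = 0.0022 M for strong acid. pH = -log[H⁺] = -log(0.0022)

pH = 2.66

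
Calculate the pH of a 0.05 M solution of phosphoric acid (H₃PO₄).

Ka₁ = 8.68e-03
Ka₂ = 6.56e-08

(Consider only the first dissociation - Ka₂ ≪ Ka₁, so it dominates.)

First dissociation dominates. From Ka₁ = [H⁺][HA⁻]/[H₂A], x² + Ka₁·x − Ka₁·C = 0 with C = 0.05 M and Ka₁ = 8.68e-03. Solving: [H⁺] = (−Ka₁ + √(Ka₁² + 4·Ka₁·C)) / 2 = 1.6940e-02 M. pH = -log(1.6940e-02) = 1.77.

pH = 1.77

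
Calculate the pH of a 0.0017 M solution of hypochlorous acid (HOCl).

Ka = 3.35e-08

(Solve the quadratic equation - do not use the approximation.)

x² + Ka×x - Ka×C = 0. Using quadratic formula: [H⁺] = 7.5298e-06

pH = 5.12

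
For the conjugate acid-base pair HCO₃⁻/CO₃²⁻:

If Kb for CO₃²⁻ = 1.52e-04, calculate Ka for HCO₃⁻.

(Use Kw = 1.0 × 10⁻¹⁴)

For a conjugate pair Ka × Kb = Kw, so Ka = Kw/Kb = 1.0 × 10⁻¹⁴ / 1.52e-04 = 6.58e-11.

K_a = 6.58e-11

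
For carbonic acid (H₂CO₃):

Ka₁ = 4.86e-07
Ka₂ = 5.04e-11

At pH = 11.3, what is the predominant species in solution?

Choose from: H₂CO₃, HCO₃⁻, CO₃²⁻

pKa₁ = 6.31, pKa₂ = 10.30. For a polyprotic acid the predominant species crosses at each pKa: below pKa_n the protonated form dominates, above it the deprotonated form does. At pH = 11.3, the predominant species is CO₃²⁻.

CO₃²⁻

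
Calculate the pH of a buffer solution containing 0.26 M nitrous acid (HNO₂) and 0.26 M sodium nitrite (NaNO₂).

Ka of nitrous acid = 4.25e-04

pKa = -log(4.25e-04) = 3.37. pH = pKa + log([A⁻]/[HA]) = 3.37 + log(0.26/0.26)

pH = 3.37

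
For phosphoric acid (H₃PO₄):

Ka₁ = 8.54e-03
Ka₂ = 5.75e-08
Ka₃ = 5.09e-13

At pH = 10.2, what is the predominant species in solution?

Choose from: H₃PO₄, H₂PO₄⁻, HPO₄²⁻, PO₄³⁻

pKa₁ = 2.07, pKa₂ = 7.24, pKa₃ = 12.29. For a polyprotic acid the predominant species crosses at each pKa: below pKa_n the protonated form dominates, above it the deprotonated form does. At pH = 10.2, the predominant species is HPO₄²⁻.

HPO₄²⁻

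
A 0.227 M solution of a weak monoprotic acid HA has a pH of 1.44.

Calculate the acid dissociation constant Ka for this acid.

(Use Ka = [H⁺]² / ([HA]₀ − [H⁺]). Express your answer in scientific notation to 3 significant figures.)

[H⁺] = 10^(−pH) = 10^(−1.44) = 3.631e-02 M. For HA ⇌ H⁺ + A⁻, Ka = [H⁺][A⁻]/[HA] = [H⁺]² / ([HA]₀ − [H⁺]) = (3.631e-02)² / (0.227 − 3.631e-02) = 6.91e-03.

K_a = 6.91e-03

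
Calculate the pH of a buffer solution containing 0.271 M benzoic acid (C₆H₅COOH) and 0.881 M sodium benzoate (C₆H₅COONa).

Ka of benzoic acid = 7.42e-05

pKa = -log(7.42e-05) = 4.13. pH = pKa + log([A⁻]/[HA]) = 4.13 + log(0.881/0.271)

pH = 4.64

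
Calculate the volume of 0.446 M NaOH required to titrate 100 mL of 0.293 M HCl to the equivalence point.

At equivalence: moles acid = moles base. moles HCl = 0.293 × 100/1000 = 0.0293 mol. V_base = moles / 0.446 × 1000 = 65.7 mL.

V_{base} = 65.7 mL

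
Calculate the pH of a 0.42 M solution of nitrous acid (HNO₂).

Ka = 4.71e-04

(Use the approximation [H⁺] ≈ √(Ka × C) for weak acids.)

[H⁺] = √(Ka × C) = √(4.71e-04 × 0.42) = 1.4065e-02. pH = -log(1.4065e-02)

pH = 1.85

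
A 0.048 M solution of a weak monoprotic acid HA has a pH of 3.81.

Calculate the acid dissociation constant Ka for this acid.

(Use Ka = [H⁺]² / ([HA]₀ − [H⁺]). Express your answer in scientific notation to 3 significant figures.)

[H⁺] = 10^(−pH) = 10^(−3.81) = 1.549e-04 M. For HA ⇌ H⁺ + A⁻, Ka = [H⁺][A⁻]/[HA] = [H⁺]² / ([HA]₀ − [H⁺]) = (1.549e-04)² / (0.048 − 1.549e-04) = 5.01e-07.

K_a = 5.01e-07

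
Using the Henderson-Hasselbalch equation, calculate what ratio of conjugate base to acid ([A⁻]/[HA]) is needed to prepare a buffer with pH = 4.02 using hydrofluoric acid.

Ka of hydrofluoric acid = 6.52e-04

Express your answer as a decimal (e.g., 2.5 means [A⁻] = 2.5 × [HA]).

pKa = -log(6.52e-04) = 3.1858. pH = pKa + log([A⁻]/[HA]), so log([A⁻]/[HA]) = pH − pKa = 4.02 − 3.1858 = 0.8342. [A⁻]/[HA] = 10^(0.8342) = 6.83

[A⁻]/[HA] = 6.83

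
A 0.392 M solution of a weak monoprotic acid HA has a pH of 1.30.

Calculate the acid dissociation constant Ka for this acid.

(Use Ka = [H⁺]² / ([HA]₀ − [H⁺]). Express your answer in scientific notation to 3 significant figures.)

[H⁺] = 10^(−pH) = 10^(−1.30) = 5.012e-02 M. For HA ⇌ H⁺ + A⁻, Ka = [H⁺][A⁻]/[HA] = [H⁺]² / ([HA]₀ − [H⁺]) = (5.012e-02)² / (0.392 − 5.012e-02) = 7.35e-03.

K_a = 7.35e-03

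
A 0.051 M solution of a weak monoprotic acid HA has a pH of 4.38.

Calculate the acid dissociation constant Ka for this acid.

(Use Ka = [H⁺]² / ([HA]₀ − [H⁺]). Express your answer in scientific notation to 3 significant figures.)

[H⁺] = 10^(−pH) = 10^(−4.38) = 4.169e-05 M. For HA ⇌ H⁺ + A⁻, Ka = [H⁺][A⁻]/[HA] = [H⁺]² / ([HA]₀ − [H⁺]) = (4.169e-05)² / (0.051 − 4.169e-05) = 3.41e-08.

K_a = 3.41e-08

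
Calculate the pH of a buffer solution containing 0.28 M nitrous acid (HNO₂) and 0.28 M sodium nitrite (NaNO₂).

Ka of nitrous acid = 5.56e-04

pKa = -log(5.56e-04) = 3.25. pH = pKa + log([A⁻]/[HA]) = 3.25 + log(0.28/0.28)

pH = 3.25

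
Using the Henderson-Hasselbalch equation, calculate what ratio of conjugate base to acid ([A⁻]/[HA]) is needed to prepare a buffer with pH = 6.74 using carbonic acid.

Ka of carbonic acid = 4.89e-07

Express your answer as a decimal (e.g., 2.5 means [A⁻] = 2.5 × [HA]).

pKa = -log(4.89e-07) = 6.3107. pH = pKa + log([A⁻]/[HA]), so log([A⁻]/[HA]) = pH − pKa = 6.74 − 6.3107 = 0.4293. [A⁻]/[HA] = 10^(0.4293) = 2.69

[A⁻]/[HA] = 2.69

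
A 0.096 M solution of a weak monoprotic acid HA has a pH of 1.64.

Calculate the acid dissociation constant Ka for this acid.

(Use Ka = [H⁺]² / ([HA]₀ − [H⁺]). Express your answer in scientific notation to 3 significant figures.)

[H⁺] = 10^(−pH) = 10^(−1.64) = 2.291e-02 M. For HA ⇌ H⁺ + A⁻, Ka = [H⁺][A⁻]/[HA] = [H⁺]² / ([HA]₀ − [H⁺]) = (2.291e-02)² / (0.096 − 2.291e-02) = 7.18e-03.

K_a = 7.18e-03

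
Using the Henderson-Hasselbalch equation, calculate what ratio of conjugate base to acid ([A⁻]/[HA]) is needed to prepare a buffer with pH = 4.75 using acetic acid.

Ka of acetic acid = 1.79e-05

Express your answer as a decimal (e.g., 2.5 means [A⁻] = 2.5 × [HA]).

pKa = -log(1.79e-05) = 4.7471. pH = pKa + log([A⁻]/[HA]), so log([A⁻]/[HA]) = pH − pKa = 4.75 − 4.7471 = 0.0029. [A⁻]/[HA] = 10^(0.0029) = 1.01

[A⁻]/[HA] = 1.01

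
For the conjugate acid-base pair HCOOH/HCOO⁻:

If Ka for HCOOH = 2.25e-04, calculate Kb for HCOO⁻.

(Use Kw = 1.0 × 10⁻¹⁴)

For a conjugate pair Ka × Kb = Kw, so Kb = Kw/Ka = 1.0 × 10⁻¹⁴ / 2.25e-04 = 4.44e-11.

K_b = 4.44e-11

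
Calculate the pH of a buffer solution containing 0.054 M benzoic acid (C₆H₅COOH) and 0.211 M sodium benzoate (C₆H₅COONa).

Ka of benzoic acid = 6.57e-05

pKa = -log(6.57e-05) = 4.18. pH = pKa + log([A⁻]/[HA]) = 4.18 + log(0.211/0.054)

pH = 4.77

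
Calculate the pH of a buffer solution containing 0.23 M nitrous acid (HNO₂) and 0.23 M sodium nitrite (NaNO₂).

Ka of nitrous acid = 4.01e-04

pKa = -log(4.01e-04) = 3.40. pH = pKa + log([A⁻]/[HA]) = 3.40 + log(0.23/0.23)

pH = 3.40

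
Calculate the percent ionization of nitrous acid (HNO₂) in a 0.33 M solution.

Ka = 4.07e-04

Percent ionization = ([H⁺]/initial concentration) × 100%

Using Ka equilibrium: x² + Ka×x - Ka×C = 0. Solving: [H⁺] = 1.1388e-02. Percent = (1.1388e-02/0.33) × 100

Percent ionization = 3.45%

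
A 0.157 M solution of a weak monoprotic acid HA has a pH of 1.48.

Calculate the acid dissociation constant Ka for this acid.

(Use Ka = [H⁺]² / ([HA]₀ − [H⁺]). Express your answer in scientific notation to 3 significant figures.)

[H⁺] = 10^(−pH) = 10^(−1.48) = 3.311e-02 M. For HA ⇌ H⁺ + A⁻, Ka = [H⁺][A⁻]/[HA] = [H⁺]² / ([HA]₀ − [H⁺]) = (3.311e-02)² / (0.157 − 3.311e-02) = 8.85e-03.

K_a = 8.85e-03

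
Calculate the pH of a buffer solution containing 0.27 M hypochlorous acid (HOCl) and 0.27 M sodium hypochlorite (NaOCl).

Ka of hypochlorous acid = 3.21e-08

pKa = -log(3.21e-08) = 7.49. pH = pKa + log([A⁻]/[HA]) = 7.49 + log(0.27/0.27)

pH = 7.49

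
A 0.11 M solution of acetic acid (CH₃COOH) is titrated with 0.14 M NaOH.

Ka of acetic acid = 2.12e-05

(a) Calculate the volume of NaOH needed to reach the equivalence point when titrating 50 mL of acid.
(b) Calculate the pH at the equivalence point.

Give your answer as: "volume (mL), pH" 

moles acid = 0.11 × 50/1000 = 0.0055 mol; V_base = moles/0.14 × 1000 = 39.3 mL. At equivalence only the conjugate base is present: [A⁻] = 0.0055/0.089 = 6.1600e-02 M. Kb = Kw/Ka = 4.72e-10; [OH⁻] = √(Kb × [A⁻]) = 5.3904e-06; pOH = 5.27; pH = 14 - pOH = 8.73.

V = 39.3 mL, pH = 8.73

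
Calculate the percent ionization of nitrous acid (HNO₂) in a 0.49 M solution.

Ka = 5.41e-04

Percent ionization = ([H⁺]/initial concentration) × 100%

Using Ka equilibrium: x² + Ka×x - Ka×C = 0. Solving: [H⁺] = 1.6013e-02. Percent = (1.6013e-02/0.49) × 100

Percent ionization = 3.27%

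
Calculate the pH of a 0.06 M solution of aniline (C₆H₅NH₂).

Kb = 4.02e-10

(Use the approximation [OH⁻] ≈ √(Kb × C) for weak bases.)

[OH⁻] = √(Kb × C) = √(4.02e-10 × 0.06) = 4.9112e-06. pOH = 5.31, pH = 14 - pOH

pH = 8.69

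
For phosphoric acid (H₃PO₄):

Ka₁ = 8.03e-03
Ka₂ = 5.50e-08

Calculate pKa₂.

pKa₂ = -log(Ka₂) = -log(5.50e-08) = 7.26.

pK_{a2} = 7.26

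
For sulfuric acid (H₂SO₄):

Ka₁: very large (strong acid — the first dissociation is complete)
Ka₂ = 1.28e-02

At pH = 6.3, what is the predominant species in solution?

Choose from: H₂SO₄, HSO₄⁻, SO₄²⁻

The first dissociation is complete, so H₂SO₄ itself is never the predominant species in water; pKa₂ = -log(1.28e-02) = 1.89. For a polyprotic acid the predominant species crosses at each pKa: below pKa_n the protonated form dominates, above it the deprotonated form does. At pH = 6.3, the predominant species is SO₄²⁻.

SO₄²⁻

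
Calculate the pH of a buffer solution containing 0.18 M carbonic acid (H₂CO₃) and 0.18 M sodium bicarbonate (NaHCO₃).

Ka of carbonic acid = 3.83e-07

pKa = -log(3.83e-07) = 6.42. pH = pKa + log([A⁻]/[HA]) = 6.42 + log(0.18/0.18)

pH = 6.42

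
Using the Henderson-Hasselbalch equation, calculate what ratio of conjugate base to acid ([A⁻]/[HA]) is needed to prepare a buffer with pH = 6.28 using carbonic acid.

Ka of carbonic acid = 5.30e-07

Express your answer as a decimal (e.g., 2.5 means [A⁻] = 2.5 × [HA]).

pKa = -log(5.30e-07) = 6.2757. pH = pKa + log([A⁻]/[HA]), so log([A⁻]/[HA]) = pH − pKa = 6.28 − 6.2757 = 0.0043. [A⁻]/[HA] = 10^(0.0043) = 1.01

[A⁻]/[HA] = 1.01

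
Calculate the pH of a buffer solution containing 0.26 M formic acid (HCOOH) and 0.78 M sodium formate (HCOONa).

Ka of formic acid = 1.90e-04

pKa = -log(1.90e-04) = 3.72. pH = pKa + log([A⁻]/[HA]) = 3.72 + log(0.78/0.26)

pH = 4.20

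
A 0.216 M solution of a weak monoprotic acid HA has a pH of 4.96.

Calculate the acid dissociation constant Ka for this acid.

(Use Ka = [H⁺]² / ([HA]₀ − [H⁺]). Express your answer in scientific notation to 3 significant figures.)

[H⁺] = 10^(−pH) = 10^(−4.96) = 1.096e-05 M. For HA ⇌ H⁺ + A⁻, Ka = [H⁺][A⁻]/[HA] = [H⁺]² / ([HA]₀ − [H⁺]) = (1.096e-05)² / (0.216 − 1.096e-05) = 5.57e-10.

K_a = 5.57e-10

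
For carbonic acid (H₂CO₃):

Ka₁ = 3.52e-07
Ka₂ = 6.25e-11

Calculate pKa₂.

pKa₂ = -log(Ka₂) = -log(6.25e-11) = 10.20.

pK_{a2} = 10.20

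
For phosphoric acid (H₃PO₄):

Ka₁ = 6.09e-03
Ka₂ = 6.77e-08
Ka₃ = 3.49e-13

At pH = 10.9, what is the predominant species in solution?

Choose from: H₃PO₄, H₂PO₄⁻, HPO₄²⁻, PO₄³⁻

pKa₁ = 2.22, pKa₂ = 7.17, pKa₃ = 12.46. For a polyprotic acid the predominant species crosses at each pKa: below pKa_n the protonated form dominates, above it the deprotonated form does. At pH = 10.9, the predominant species is HPO₄²⁻.

HPO₄²⁻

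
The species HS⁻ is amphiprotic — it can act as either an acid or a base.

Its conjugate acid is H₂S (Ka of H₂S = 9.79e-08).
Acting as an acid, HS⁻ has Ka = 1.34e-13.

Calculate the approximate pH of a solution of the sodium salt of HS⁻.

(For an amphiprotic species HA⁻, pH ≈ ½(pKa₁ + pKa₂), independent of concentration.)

pKa₁ = -log(9.79e-08) = 7.01; pKa₂ = -log(1.34e-13) = 12.87. For an amphiprotic species, pH ≈ ½(pKa₁ + pKa₂) = ½(7.01 + 12.87) = 9.94.

pH = 9.94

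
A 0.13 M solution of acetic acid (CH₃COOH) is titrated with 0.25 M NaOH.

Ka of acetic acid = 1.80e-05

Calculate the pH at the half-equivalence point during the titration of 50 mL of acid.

At half-equivalence [HA] = [A⁻], so Henderson-Hasselbalch gives pH = pKa = -log(1.80e-05) = 4.74.

pH = pKa = 4.74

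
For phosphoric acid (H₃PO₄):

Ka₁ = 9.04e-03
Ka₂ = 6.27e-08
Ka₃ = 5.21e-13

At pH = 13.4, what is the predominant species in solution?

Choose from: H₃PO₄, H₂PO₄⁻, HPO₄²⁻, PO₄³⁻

pKa₁ = 2.04, pKa₂ = 7.20, pKa₃ = 12.28. For a polyprotic acid the predominant species crosses at each pKa: below pKa_n the protonated form dominates, above it the deprotonated form does. At pH = 13.4, the predominant species is PO₄³⁻.

PO₄³⁻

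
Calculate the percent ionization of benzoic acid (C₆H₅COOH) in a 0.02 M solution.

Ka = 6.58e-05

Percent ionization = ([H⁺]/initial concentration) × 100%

Using Ka equilibrium: x² + Ka×x - Ka×C = 0. Solving: [H⁺] = 1.1147e-03. Percent = (1.1147e-03/0.02) × 100

Percent ionization = 5.57%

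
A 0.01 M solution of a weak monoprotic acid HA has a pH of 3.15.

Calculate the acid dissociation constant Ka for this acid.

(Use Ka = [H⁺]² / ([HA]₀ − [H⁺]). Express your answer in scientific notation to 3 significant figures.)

[H⁺] = 10^(−pH) = 10^(−3.15) = 7.079e-04 M. For HA ⇌ H⁺ + A⁻, Ka = [H⁺][A⁻]/[HA] = [H⁺]² / ([HA]₀ − [H⁺]) = (7.079e-04)² / (0.01 − 7.079e-04) = 5.39e-05.

K_a = 5.39e-05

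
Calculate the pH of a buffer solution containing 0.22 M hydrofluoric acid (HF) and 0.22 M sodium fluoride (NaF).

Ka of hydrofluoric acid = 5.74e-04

pKa = -log(5.74e-04) = 3.24. pH = pKa + log([A⁻]/[HA]) = 3.24 + log(0.22/0.22)

pH = 3.24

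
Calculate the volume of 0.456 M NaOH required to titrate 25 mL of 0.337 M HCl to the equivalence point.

At equivalence: moles acid = moles base. moles HCl = 0.337 × 25/1000 = 0.008425 mol. V_base = moles / 0.456 × 1000 = 18.5 mL.

V_{base} = 18.5 mL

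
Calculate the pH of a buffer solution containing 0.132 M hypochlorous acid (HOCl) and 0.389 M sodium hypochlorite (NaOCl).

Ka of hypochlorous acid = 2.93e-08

pKa = -log(2.93e-08) = 7.53. pH = pKa + log([A⁻]/[HA]) = 7.53 + log(0.389/0.132)

pH = 8.00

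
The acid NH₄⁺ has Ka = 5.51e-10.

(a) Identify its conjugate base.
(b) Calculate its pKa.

(a) The conjugate base is formed by removing one H⁺ from NH₄⁺, giving NH₃. (b) pKa = -log(Ka) = -log(5.51e-10) = 9.26.

Conjugate base: NH₃; pK_a = 9.26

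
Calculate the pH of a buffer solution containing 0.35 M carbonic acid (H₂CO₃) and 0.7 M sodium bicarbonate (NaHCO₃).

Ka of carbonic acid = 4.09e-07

pKa = -log(4.09e-07) = 6.39. pH = pKa + log([A⁻]/[HA]) = 6.39 + log(0.7/0.35)

pH = 6.69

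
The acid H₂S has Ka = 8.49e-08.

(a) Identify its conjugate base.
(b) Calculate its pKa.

(a) The conjugate base is formed by removing one H⁺ from H₂S, giving HS⁻. (b) pKa = -log(Ka) = -log(8.49e-08) = 7.07.

Conjugate base: HS⁻; pK_a = 7.07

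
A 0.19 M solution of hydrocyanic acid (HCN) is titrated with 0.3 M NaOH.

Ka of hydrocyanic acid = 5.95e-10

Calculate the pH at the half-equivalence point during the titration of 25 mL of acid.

At half-equivalence [HA] = [A⁻], so Henderson-Hasselbalch gives pH = pKa = -log(5.95e-10) = 9.23.

pH = pKa = 9.23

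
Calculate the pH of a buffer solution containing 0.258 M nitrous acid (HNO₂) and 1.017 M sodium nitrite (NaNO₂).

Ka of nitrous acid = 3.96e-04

pKa = -log(3.96e-04) = 3.40. pH = pKa + log([A⁻]/[HA]) = 3.40 + log(1.017/0.258)

pH = 4.00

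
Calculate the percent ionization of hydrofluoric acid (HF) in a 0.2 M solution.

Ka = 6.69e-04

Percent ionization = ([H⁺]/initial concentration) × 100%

Using Ka equilibrium: x² + Ka×x - Ka×C = 0. Solving: [H⁺] = 1.1238e-02. Percent = (1.1238e-02/0.2) × 100

Percent ionization = 5.62%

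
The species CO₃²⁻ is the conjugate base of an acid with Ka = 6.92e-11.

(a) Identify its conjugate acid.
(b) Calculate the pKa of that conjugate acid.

(a) The conjugate acid is formed by adding one H⁺ to CO₃²⁻, giving HCO₃⁻. (b) pKa = -log(Ka) = -log(6.92e-11) = 10.16.

Conjugate acid: HCO₃⁻; pK_a = 10.16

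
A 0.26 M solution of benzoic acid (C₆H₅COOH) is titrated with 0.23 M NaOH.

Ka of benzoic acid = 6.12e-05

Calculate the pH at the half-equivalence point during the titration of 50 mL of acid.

At half-equivalence [HA] = [A⁻], so Henderson-Hasselbalch gives pH = pKa = -log(6.12e-05) = 4.21.

pH = pKa = 4.21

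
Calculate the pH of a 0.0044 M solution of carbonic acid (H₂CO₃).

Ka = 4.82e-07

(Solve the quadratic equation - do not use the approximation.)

x² + Ka×x - Ka×C = 0. Using quadratic formula: [H⁺] = 4.5812e-05

pH = 4.34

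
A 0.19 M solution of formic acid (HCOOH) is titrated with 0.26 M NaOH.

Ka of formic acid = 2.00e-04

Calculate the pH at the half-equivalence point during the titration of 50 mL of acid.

At half-equivalence [HA] = [A⁻], so Henderson-Hasselbalch gives pH = pKa = -log(2.00e-04) = 3.70.

pH = pKa = 3.70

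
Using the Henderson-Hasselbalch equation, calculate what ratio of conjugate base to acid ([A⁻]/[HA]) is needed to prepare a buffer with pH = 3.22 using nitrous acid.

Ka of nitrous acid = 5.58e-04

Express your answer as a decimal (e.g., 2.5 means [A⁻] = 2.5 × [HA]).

pKa = -log(5.58e-04) = 3.2534. pH = pKa + log([A⁻]/[HA]), so log([A⁻]/[HA]) = pH − pKa = 3.22 − 3.2534 = -0.0334. [A⁻]/[HA] = 10^(-0.0334) = 0.926

[A⁻]/[HA] = 0.926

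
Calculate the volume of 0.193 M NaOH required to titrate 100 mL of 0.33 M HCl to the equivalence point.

At equivalence: moles acid = moles base. moles HCl = 0.33 × 100/1000 = 0.033 mol. V_base = moles / 0.193 × 1000 = 171.0 mL.

V_{base} = 171.0 mL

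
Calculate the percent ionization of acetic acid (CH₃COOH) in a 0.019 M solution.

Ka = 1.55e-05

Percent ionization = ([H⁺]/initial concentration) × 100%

Using Ka equilibrium: x² + Ka×x - Ka×C = 0. Solving: [H⁺] = 5.3498e-04. Percent = (5.3498e-04/0.019) × 100

Percent ionization = 2.82%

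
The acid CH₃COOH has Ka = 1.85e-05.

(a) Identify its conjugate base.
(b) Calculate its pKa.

(a) The conjugate base is formed by removing one H⁺ from CH₃COOH, giving CH₃COO⁻. (b) pKa = -log(Ka) = -log(1.85e-05) = 4.73.

Conjugate base: CH₃COO⁻; pK_a = 4.73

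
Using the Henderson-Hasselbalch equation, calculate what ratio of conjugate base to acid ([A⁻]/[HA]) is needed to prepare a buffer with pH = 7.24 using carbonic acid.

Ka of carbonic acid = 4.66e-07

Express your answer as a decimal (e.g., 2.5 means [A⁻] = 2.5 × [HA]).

pKa = -log(4.66e-07) = 6.3316. pH = pKa + log([A⁻]/[HA]), so log([A⁻]/[HA]) = pH − pKa = 7.24 − 6.3316 = 0.9084. [A⁻]/[HA] = 10^(0.9084) = 8.10

[A⁻]/[HA] = 8.10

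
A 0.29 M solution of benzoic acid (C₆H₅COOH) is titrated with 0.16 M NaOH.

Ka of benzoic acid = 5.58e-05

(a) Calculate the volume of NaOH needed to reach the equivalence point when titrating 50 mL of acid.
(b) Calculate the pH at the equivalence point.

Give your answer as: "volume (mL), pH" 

moles acid = 0.29 × 50/1000 = 0.0145 mol; V_base = moles/0.16 × 1000 = 90.6 mL. At equivalence only the conjugate base is present: [A⁻] = 0.0145/0.141 = 1.0311e-01 M. Kb = Kw/Ka = 1.79e-10; [OH⁻] = √(Kb × [A⁻]) = 4.2987e-06; pOH = 5.37; pH = 14 - pOH = 8.63.

V = 90.6 mL, pH = 8.63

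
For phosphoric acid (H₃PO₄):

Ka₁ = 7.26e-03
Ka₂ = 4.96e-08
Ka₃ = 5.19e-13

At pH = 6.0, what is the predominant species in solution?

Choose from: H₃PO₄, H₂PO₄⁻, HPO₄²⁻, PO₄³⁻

pKa₁ = 2.14, pKa₂ = 7.30, pKa₃ = 12.28. For a polyprotic acid the predominant species crosses at each pKa: below pKa_n the protonated form dominates, above it the deprotonated form does. At pH = 6.0, the predominant species is H₂PO₄⁻.

H₂PO₄⁻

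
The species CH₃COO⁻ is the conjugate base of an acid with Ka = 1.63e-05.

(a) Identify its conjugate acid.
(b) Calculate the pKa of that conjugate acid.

(a) The conjugate acid is formed by adding one H⁺ to CH₃COO⁻, giving CH₃COOH. (b) pKa = -log(Ka) = -log(1.63e-05) = 4.79.

Conjugate acid: CH₃COOH; pK_a = 4.79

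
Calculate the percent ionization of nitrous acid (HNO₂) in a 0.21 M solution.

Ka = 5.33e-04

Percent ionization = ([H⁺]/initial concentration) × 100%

Using Ka equilibrium: x² + Ka×x - Ka×C = 0. Solving: [H⁺] = 1.0317e-02. Percent = (1.0317e-02/0.21) × 100

Percent ionization = 4.91%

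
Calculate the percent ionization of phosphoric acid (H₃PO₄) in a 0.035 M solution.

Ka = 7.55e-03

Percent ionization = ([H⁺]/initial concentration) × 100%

Using Ka equilibrium: x² + Ka×x - Ka×C = 0. Solving: [H⁺] = 1.2913e-02. Percent = (1.2913e-02/0.035) × 100

Percent ionization = 36.9%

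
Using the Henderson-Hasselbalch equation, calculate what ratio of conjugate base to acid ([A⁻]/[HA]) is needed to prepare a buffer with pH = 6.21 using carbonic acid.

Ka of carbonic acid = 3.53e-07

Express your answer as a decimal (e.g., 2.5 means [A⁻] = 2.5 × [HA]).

pKa = -log(3.53e-07) = 6.4522. pH = pKa + log([A⁻]/[HA]), so log([A⁻]/[HA]) = pH − pKa = 6.21 − 6.4522 = -0.2422. [A⁻]/[HA] = 10^(-0.2422) = 0.572

[A⁻]/[HA] = 0.572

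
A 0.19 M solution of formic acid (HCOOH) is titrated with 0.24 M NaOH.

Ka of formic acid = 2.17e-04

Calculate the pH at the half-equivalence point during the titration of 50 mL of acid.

At half-equivalence [HA] = [A⁻], so Henderson-Hasselbalch gives pH = pKa = -log(2.17e-04) = 3.66.

pH = pKa = 3.66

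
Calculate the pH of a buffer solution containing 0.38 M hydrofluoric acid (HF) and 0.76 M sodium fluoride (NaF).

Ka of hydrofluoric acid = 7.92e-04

pKa = -log(7.92e-04) = 3.10. pH = pKa + log([A⁻]/[HA]) = 3.10 + log(0.76/0.38)

pH = 3.40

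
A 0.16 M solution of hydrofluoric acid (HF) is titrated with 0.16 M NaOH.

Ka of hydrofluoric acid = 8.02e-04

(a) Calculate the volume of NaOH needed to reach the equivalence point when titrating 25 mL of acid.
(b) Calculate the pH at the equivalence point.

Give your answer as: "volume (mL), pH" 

moles acid = 0.16 × 25/1000 = 0.004 mol; V_base = moles/0.16 × 1000 = 25.0 mL. At equivalence only the conjugate base is present: [A⁻] = 0.004/0.050 = 8.0000e-02 M. Kb = Kw/Ka = 1.25e-11; [OH⁻] = √(Kb × [A⁻]) = 9.9875e-07; pOH = 6.00; pH = 14 - pOH = 8.00.

V = 25.0 mL, pH = 8.00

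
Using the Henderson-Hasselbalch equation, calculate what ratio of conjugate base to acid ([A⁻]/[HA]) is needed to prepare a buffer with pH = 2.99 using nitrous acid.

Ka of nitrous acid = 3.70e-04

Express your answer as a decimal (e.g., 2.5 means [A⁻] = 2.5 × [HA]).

pKa = -log(3.70e-04) = 3.4318. pH = pKa + log([A⁻]/[HA]), so log([A⁻]/[HA]) = pH − pKa = 2.99 − 3.4318 = -0.4418. [A⁻]/[HA] = 10^(-0.4418) = 0.362

[A⁻]/[HA] = 0.362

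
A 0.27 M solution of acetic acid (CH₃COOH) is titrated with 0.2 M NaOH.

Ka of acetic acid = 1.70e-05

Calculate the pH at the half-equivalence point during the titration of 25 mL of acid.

At half-equivalence [HA] = [A⁻], so Henderson-Hasselbalch gives pH = pKa = -log(1.70e-05) = 4.77.

pH = pKa = 4.77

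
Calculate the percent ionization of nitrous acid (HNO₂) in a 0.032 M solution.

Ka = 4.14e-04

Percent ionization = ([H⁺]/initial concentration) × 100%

Using Ka equilibrium: x² + Ka×x - Ka×C = 0. Solving: [H⁺] = 3.4387e-03. Percent = (3.4387e-03/0.032) × 100

Percent ionization = 10.7%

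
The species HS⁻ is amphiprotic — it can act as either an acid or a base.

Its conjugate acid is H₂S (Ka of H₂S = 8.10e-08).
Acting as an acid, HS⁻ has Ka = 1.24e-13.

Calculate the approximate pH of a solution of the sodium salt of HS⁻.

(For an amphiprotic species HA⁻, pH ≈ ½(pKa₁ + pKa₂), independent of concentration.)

pKa₁ = -log(8.10e-08) = 7.09; pKa₂ = -log(1.24e-13) = 12.91. For an amphiprotic species, pH ≈ ½(pKa₁ + pKa₂) = ½(7.09 + 12.91) = 10.00.

pH = 10.00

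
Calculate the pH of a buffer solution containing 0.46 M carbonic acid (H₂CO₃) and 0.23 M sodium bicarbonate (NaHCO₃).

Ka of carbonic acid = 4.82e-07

pKa = -log(4.82e-07) = 6.32. pH = pKa + log([A⁻]/[HA]) = 6.32 + log(0.23/0.46)

pH = 6.02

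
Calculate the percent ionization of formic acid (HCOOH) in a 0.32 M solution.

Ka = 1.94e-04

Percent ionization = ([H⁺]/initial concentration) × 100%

Using Ka equilibrium: x² + Ka×x - Ka×C = 0. Solving: [H⁺] = 7.7827e-03. Percent = (7.7827e-03/0.32) × 100

Percent ionization = 2.43%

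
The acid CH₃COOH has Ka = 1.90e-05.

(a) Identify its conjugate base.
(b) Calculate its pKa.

(a) The conjugate base is formed by removing one H⁺ from CH₃COOH, giving CH₃COO⁻. (b) pKa = -log(Ka) = -log(1.90e-05) = 4.72.

Conjugate base: CH₃COO⁻; pK_a = 4.72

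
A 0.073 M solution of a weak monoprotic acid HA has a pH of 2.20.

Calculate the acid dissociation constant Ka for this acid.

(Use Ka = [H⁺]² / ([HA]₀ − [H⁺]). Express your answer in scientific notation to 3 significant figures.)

[H⁺] = 10^(−pH) = 10^(−2.20) = 6.310e-03 M. For HA ⇌ H⁺ + A⁻, Ka = [H⁺][A⁻]/[HA] = [H⁺]² / ([HA]₀ − [H⁺]) = (6.310e-03)² / (0.073 − 6.310e-03) = 5.97e-04.

K_a = 5.97e-04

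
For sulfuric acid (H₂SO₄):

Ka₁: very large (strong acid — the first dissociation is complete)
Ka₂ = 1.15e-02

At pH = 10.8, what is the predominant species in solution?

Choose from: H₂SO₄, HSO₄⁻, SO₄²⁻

The first dissociation is complete, so H₂SO₄ itself is never the predominant species in water; pKa₂ = -log(1.15e-02) = 1.94. For a polyprotic acid the predominant species crosses at each pKa: below pKa_n the protonated form dominates, above it the deprotonated form does. At pH = 10.8, the predominant species is SO₄²⁻.

SO₄²⁻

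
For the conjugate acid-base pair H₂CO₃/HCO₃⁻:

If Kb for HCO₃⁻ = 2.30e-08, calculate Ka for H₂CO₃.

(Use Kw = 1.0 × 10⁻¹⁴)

For a conjugate pair Ka × Kb = Kw, so Ka = Kw/Kb = 1.0 × 10⁻¹⁴ / 2.30e-08 = 4.35e-07.

K_a = 4.35e-07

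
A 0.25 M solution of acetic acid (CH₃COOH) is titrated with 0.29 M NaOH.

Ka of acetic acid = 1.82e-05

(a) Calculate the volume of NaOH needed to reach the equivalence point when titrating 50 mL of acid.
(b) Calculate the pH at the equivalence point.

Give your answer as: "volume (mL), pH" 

moles acid = 0.25 × 50/1000 = 0.0125 mol; V_base = moles/0.29 × 1000 = 43.1 mL. At equivalence only the conjugate base is present: [A⁻] = 0.0125/0.093 = 1.3426e-01 M. Kb = Kw/Ka = 5.49e-10; [OH⁻] = √(Kb × [A⁻]) = 8.5889e-06; pOH = 5.07; pH = 14 - pOH = 8.93.

V = 43.1 mL, pH = 8.93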